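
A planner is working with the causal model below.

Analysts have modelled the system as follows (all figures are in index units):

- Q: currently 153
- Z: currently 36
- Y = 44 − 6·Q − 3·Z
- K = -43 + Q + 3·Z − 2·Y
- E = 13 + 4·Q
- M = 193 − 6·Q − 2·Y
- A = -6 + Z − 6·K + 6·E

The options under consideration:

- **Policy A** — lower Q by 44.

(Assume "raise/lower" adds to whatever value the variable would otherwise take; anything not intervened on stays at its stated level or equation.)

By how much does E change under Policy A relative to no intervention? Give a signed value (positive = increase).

Baseline:
  Q = 153
  E = 13 + 4·153 = 625
Policy A (Q − 44):
  Q = 153 − 44 = 109
  E = 13 + 4·109 = 449
Change in E: 449 − 625 = -176

-176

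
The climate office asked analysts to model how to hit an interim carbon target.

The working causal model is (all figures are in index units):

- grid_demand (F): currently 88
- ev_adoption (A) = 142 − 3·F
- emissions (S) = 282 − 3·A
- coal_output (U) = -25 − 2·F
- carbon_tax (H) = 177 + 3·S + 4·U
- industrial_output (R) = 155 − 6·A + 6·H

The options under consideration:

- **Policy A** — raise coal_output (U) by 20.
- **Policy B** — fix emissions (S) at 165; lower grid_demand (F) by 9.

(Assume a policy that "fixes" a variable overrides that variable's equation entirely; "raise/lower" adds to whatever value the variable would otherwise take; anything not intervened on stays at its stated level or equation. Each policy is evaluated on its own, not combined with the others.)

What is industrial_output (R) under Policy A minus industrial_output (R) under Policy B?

Policy A (U + 20):
  F = 88
  A = 142 − 3·88 = -122
  S = 282 − 3·(-122) = 648
  U = -25 − 2·88 (+20 from intervention) = -181
  H = 177 + 3·648 + 4·(-181) = 1397
  R = 155 − 6·(-122) + 6·1397 = 9269
Policy B (S := 165, F − 9):
  F = 88 − 9 = 79
  A = 142 − 3·79 = -95
  S = 165
  U = -25 − 2·79 = -183
  H = 177 + 3·165 + 4·(-183) = -60
  R = 155 − 6·(-95) + 6·(-60) = 365
R: 9269 − 365 = 8904

8904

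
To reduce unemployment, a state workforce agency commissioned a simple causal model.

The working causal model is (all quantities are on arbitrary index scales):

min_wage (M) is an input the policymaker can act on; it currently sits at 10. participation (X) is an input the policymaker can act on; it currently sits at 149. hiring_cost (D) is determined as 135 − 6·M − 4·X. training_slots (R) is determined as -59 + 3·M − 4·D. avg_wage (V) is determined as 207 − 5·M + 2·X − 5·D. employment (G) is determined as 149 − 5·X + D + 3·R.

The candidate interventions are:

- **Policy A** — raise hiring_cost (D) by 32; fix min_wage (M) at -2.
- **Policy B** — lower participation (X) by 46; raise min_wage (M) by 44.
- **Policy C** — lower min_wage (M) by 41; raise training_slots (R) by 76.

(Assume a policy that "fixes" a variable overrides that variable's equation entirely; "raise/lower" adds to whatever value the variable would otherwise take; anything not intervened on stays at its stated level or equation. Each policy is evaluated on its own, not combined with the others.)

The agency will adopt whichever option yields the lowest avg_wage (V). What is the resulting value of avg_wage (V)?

2035

Policy A (D + 32, M := -2):
  M = -2
  X = 149
  D = 135 − 6·(-2) − 4·149 (+32 from intervention) = -417
  V = 207 − 5·(-2) + 2·149 − 5·(-417) = 2600
Policy B (X − 46, M + 44):
  M = 10 + 44 = 54
  X = 149 − 46 = 103
  D = 135 − 6·54 − 4·103 = -601
  V = 207 − 5·54 + 2·103 − 5·(-601) = 3148
Policy C (M − 41, R + 76):
  M = 10 − 41 = -31
  X = 149
  D = 135 − 6·(-31) − 4·149 = -275
  V = 207 − 5·(-31) + 2·149 − 5·(-275) = 2035
Comparing — Policy A: V=2600, Policy B: V=3148, Policy C: V=2035. Lowest is 2035 (Policy C).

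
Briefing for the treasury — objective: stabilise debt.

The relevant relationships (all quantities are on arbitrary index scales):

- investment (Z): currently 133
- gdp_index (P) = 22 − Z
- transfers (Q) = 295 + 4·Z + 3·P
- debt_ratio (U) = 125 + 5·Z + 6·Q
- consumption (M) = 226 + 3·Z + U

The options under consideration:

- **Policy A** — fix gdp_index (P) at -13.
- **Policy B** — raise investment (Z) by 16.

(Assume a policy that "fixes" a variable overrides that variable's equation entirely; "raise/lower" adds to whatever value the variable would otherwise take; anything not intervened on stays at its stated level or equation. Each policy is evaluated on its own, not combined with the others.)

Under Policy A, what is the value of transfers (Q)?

788

Policy A (P := -13):
  Z = 133
  P = -13
  Q = 295 + 4·133 + 3·(-13) = 788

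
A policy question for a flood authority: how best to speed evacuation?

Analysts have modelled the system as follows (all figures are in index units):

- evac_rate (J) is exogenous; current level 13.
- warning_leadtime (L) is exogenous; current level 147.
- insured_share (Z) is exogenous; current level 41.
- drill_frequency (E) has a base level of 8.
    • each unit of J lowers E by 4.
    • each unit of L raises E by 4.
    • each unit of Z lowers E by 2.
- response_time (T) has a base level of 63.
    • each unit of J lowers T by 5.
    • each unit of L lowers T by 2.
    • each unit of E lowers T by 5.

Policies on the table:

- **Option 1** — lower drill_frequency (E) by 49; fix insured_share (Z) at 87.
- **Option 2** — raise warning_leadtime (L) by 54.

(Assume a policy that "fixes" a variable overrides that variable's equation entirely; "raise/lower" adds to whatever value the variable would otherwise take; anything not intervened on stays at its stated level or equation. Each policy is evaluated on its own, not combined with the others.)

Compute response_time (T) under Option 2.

Option 2 (L + 54):
  J = 13
  L = 147 + 54 = 201
  Z = 41
  E = 8 − 4·13 + 4·201 − 2·41 = 678
  T = 63 − 5·13 − 2·201 − 5·678 = -3794

-3794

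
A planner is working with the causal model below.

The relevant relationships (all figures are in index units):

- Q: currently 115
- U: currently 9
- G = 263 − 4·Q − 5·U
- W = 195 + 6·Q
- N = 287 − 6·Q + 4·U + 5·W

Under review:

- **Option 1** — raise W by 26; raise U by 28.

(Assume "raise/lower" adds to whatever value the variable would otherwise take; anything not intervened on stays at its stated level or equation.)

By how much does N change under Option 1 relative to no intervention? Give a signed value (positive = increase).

242

Baseline:
  Q = 115
  U = 9
  W = 195 + 6·115 = 885
  N = 287 − 6·115 + 4·9 + 5·885 = 4058
Option 1 (W + 26, U + 28):
  Q = 115
  U = 9 + 28 = 37
  W = 195 + 6·115 (+26 from intervention) = 911
  N = 287 − 6·115 + 4·37 + 5·911 = 4300
Change in N: 4300 − 4058 = 242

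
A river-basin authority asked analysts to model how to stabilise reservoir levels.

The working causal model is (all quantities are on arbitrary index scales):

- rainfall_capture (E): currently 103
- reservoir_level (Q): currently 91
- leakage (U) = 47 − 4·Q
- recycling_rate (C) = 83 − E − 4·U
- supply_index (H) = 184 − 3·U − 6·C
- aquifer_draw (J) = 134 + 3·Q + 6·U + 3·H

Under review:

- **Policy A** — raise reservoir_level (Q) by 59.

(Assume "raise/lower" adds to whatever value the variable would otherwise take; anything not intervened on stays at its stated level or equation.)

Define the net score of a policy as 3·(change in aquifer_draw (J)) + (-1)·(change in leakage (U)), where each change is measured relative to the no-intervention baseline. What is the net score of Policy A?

-48085

Baseline:
  E = 103
  Q = 91
  U = 47 − 4·91 = -317
  C = 83 − 103 − 4·(-317) = 1248
  H = 184 − 3·(-317) − 6·1248 = -6353
  J = 134 + 3·91 + 6·(-317) + 3·(-6353) = -20554
Policy A (Q + 59):
  E = 103
  Q = 91 + 59 = 150
  U = 47 − 4·150 = -553
  C = 83 − 103 − 4·(-553) = 2192
  H = 184 − 3·(-553) − 6·2192 = -11309
  J = 134 + 3·150 + 6·(-553) + 3·(-11309) = -36661
ΔJ = -36661 − (-20554) = -16107; ΔU = -553 − (-317) = -236
Score = 3·(-16107) + (-1)·(-236) = -48085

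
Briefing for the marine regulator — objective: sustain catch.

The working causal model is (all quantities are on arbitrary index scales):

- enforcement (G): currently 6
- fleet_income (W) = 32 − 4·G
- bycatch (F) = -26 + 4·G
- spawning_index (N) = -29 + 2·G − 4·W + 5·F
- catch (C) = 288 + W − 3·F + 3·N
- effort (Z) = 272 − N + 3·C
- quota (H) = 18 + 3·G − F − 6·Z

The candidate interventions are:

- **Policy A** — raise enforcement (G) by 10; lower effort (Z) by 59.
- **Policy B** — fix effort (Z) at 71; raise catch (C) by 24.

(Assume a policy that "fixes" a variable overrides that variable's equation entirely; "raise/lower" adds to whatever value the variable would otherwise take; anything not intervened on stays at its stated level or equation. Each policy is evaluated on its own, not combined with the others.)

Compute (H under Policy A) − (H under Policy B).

-18826

Policy A (G + 10, Z − 59):
  G = 6 + 10 = 16
  W = 32 − 4·16 = -32
  F = -26 + 4·16 = 38
  N = -29 + 2·16 − 4·(-32) + 5·38 = 321
  C = 288 + (-32) − 3·38 + 3·321 = 1105
  Z = 272 − 321 + 3·1105 (−59 from intervention) = 3207
  H = 18 + 3·16 − 38 − 6·3207 = -19214
Policy B (Z := 71, C + 24):
  G = 6
  W = 32 − 4·6 = 8
  F = -26 + 4·6 = -2
  N = -29 + 2·6 − 4·8 + 5·(-2) = -59
  C = 288 + 8 − 3·(-2) + 3·(-59) (+24 from intervention) = 149
  Z = 71
  H = 18 + 3·6 − (-2) − 6·71 = -388
H: -19214 − (-388) = -18826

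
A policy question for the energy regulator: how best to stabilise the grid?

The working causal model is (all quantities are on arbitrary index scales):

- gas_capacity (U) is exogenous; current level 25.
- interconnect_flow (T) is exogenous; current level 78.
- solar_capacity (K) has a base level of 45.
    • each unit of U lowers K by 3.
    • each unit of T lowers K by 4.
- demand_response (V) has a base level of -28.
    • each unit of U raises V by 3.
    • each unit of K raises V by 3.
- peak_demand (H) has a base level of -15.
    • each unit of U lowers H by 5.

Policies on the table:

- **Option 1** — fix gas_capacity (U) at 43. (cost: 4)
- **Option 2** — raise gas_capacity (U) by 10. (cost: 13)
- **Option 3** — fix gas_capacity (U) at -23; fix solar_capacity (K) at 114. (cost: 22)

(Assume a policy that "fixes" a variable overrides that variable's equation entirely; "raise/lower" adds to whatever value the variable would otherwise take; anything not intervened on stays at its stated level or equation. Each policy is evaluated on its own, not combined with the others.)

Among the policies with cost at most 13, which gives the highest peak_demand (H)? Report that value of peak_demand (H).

-190

Option 1 (U := 43):
  U = 43
  H = -15 − 5·43 = -230
Option 2 (U + 10):
  U = 25 + 10 = 35
  H = -15 − 5·35 = -190
Comparing — Option 1: H=-230, Option 2: H=-190. Highest is -190 (Option 2).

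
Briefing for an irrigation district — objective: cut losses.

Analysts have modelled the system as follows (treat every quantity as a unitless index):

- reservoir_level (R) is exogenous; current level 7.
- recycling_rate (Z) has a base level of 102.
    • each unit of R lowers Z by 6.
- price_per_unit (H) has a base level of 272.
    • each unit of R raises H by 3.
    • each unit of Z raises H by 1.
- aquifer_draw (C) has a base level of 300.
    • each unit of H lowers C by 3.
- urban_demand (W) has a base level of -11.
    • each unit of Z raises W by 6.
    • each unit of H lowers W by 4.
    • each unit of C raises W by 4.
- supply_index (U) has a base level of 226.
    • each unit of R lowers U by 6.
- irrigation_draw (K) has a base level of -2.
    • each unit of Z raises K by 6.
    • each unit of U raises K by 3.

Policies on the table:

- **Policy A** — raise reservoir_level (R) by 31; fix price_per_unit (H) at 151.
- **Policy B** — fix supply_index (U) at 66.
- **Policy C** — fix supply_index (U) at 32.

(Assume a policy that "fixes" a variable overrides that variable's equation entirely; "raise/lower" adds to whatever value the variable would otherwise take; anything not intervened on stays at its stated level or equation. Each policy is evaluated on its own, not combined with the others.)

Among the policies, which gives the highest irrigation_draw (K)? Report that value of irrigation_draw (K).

Policy A (R + 31, H := 151):
  R = 7 + 31 = 38
  Z = 102 − 6·38 = -126
  U = 226 − 6·38 = -2
  K = -2 + 6·(-126) + 3·(-2) = -764
Policy B (U := 66):
  R = 7
  Z = 102 − 6·7 = 60
  U = 66
  K = -2 + 6·60 + 3·66 = 556
Policy C (U := 32):
  R = 7
  Z = 102 − 6·7 = 60
  U = 32
  K = -2 + 6·60 + 3·32 = 454
Comparing — Policy A: K=-764, Policy B: K=556, Policy C: K=454. Highest is 556 (Policy B).

556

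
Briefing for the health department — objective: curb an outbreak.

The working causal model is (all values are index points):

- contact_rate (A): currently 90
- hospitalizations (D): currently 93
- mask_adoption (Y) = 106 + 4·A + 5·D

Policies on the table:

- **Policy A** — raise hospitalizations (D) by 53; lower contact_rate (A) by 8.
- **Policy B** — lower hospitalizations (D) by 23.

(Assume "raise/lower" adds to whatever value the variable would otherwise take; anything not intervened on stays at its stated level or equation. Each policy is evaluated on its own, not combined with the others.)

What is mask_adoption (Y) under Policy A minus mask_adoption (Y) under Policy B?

348

Policy A (D + 53, A − 8):
  A = 90 − 8 = 82
  D = 93 + 53 = 146
  Y = 106 + 4·82 + 5·146 = 1164
Policy B (D − 23):
  A = 90
  D = 93 − 23 = 70
  Y = 106 + 4·90 + 5·70 = 816
Y: 1164 − 816 = 348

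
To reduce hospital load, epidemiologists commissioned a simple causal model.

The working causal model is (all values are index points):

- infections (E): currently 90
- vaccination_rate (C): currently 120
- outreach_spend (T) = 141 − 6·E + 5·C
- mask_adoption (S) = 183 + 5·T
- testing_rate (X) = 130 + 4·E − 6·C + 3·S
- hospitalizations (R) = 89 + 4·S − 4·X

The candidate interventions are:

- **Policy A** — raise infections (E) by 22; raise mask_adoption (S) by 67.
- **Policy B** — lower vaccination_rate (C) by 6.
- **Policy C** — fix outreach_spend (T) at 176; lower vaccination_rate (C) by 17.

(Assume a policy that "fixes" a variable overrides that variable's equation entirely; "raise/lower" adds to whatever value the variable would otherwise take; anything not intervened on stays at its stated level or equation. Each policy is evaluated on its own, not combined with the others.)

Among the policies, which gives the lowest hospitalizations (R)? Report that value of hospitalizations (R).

Policy A (E + 22, S + 67):
  E = 90 + 22 = 112
  C = 120
  T = 141 − 6·112 + 5·120 = 69
  S = 183 + 5·69 (+67 from intervention) = 595
  X = 130 + 4·112 − 6·120 + 3·595 = 1643
  R = 89 + 4·595 − 4·1643 = -4103
Policy B (C − 6):
  E = 90
  C = 120 − 6 = 114
  T = 141 − 6·90 + 5·114 = 171
  S = 183 + 5·171 = 1038
  X = 130 + 4·90 − 6·114 + 3·1038 = 2920
  R = 89 + 4·1038 − 4·2920 = -7439
Policy C (T := 176, C − 17):
  E = 90
  C = 120 − 17 = 103
  T = 176
  S = 183 + 5·176 = 1063
  X = 130 + 4·90 − 6·103 + 3·1063 = 3061
  R = 89 + 4·1063 − 4·3061 = -7903
Comparing — Policy A: R=-4103, Policy B: R=-7439, Policy C: R=-7903. Lowest is -7903 (Policy C).

-7903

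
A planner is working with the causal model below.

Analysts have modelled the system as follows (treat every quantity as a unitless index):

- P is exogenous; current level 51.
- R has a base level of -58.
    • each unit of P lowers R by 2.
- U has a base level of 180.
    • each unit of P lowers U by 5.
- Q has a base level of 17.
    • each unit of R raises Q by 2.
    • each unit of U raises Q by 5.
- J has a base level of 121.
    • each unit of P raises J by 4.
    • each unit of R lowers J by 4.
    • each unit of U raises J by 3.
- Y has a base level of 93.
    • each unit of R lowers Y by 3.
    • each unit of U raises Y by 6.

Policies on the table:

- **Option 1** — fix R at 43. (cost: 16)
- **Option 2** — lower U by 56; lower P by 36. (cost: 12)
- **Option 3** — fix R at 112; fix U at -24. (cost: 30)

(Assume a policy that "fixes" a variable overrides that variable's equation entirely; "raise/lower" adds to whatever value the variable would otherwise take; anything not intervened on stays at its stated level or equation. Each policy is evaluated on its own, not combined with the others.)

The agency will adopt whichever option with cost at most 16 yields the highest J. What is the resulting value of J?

680

Option 1 (R := 43):
  P = 51
  R = 43
  U = 180 − 5·51 = -75
  J = 121 + 4·51 − 4·43 + 3·(-75) = -72
Option 2 (U − 56, P − 36):
  P = 51 − 36 = 15
  R = -58 − 2·15 = -88
  U = 180 − 5·15 (−56 from intervention) = 49
  J = 121 + 4·15 − 4·(-88) + 3·49 = 680
Comparing — Option 1: J=-72, Option 2: J=680. Highest is 680 (Option 2).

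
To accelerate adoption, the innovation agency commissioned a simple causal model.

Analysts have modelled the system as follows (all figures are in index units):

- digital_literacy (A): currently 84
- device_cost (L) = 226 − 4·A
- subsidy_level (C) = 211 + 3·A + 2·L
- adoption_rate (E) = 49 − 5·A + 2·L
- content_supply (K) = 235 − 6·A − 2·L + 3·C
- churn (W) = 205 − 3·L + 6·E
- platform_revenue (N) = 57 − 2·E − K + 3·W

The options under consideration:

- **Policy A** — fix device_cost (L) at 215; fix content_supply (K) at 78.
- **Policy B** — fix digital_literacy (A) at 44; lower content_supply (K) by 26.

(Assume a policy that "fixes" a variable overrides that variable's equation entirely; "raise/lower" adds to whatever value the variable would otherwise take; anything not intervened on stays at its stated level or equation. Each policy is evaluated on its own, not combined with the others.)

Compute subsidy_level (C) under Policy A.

Policy A (L := 215, K := 78):
  A = 84
  L = 215
  C = 211 + 3·84 + 2·215 = 893

893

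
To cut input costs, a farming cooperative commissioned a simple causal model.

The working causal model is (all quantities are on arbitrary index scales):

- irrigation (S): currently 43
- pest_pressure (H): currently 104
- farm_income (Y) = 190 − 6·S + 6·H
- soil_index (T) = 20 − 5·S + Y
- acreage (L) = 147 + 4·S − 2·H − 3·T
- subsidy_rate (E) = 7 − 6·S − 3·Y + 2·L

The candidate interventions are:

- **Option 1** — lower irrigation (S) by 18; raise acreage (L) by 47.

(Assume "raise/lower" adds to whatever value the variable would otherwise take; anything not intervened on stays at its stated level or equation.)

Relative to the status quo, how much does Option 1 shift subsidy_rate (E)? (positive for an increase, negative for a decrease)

-1454

Baseline:
  S = 43
  H = 104
  Y = 190 − 6·43 + 6·104 = 556
  T = 20 − 5·43 + 556 = 361
  L = 147 + 4·43 − 2·104 − 3·361 = -972
  E = 7 − 6·43 − 3·556 + 2·(-972) = -3863
Option 1 (S − 18, L + 47):
  S = 43 − 18 = 25
  H = 104
  Y = 190 − 6·25 + 6·104 = 664
  T = 20 − 5·25 + 664 = 559
  L = 147 + 4·25 − 2·104 − 3·559 (+47 from intervention) = -1591
  E = 7 − 6·25 − 3·664 + 2·(-1591) = -5317
Change in E: -5317 − (-3863) = -1454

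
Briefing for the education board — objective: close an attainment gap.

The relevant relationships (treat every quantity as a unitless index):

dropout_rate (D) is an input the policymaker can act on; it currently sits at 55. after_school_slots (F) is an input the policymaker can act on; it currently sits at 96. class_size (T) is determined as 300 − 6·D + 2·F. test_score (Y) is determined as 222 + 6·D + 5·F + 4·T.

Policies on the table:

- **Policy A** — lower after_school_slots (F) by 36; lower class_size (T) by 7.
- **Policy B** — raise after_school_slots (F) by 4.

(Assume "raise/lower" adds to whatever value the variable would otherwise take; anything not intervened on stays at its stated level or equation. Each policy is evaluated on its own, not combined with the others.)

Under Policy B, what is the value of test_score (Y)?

Policy B (F + 4):
  D = 55
  F = 96 + 4 = 100
  T = 300 − 6·55 + 2·100 = 170
  Y = 222 + 6·55 + 5·100 + 4·170 = 1732

1732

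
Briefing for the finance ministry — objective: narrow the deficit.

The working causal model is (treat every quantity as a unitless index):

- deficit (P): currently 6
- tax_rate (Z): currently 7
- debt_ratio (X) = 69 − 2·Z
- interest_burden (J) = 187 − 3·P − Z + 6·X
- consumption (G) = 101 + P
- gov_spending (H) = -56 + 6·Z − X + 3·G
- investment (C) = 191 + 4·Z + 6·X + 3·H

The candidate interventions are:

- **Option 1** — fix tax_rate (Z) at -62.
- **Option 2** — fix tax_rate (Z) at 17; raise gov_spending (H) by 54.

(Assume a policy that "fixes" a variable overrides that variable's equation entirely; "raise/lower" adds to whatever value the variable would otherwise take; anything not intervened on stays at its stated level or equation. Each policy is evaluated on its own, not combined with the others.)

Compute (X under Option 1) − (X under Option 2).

158

Option 1 (Z := -62):
  Z = -62
  X = 69 − 2·(-62) = 193
Option 2 (Z := 17, H + 54):
  Z = 17
  X = 69 − 2·17 = 35
X: 193 − 35 = 158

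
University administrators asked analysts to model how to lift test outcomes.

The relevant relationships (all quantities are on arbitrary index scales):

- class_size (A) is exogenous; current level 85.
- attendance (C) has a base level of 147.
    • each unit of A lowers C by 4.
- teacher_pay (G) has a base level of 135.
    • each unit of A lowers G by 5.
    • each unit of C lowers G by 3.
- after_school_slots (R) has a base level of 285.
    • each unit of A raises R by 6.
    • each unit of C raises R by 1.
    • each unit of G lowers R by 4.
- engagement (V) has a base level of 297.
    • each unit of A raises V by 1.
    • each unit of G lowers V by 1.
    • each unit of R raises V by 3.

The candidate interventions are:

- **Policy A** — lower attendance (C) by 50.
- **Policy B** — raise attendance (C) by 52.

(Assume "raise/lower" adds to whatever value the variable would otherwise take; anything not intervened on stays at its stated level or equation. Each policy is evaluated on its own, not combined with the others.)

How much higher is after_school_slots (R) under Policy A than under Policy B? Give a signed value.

-1326

Policy A (C − 50):
  A = 85
  C = 147 − 4·85 (−50 from intervention) = -243
  G = 135 − 5·85 − 3·(-243) = 439
  R = 285 + 6·85 + (-243) − 4·439 = -1204
Policy B (C + 52):
  A = 85
  C = 147 − 4·85 (+52 from intervention) = -141
  G = 135 − 5·85 − 3·(-141) = 133
  R = 285 + 6·85 + (-141) − 4·133 = 122
R: -1204 − 122 = -1326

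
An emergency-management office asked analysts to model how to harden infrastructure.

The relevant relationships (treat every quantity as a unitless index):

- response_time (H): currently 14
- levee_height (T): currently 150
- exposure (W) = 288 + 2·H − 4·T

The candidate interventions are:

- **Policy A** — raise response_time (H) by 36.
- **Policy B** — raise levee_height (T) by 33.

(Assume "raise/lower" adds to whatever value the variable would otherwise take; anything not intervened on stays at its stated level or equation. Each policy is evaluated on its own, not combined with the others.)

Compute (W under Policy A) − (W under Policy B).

Policy A (H + 36):
  H = 14 + 36 = 50
  T = 150
  W = 288 + 2·50 − 4·150 = -212
Policy B (T + 33):
  H = 14
  T = 150 + 33 = 183
  W = 288 + 2·14 − 4·183 = -416
W: -212 − (-416) = 204

204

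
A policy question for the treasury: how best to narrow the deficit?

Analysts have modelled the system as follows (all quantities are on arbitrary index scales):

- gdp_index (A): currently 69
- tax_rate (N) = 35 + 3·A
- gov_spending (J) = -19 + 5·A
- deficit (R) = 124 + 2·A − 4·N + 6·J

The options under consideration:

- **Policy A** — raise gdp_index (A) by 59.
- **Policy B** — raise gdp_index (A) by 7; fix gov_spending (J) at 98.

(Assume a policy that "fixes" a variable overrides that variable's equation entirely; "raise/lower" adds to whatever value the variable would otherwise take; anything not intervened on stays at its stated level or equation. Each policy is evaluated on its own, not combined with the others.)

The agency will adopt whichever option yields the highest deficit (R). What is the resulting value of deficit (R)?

2430

Policy A (A + 59):
  A = 69 + 59 = 128
  N = 35 + 3·128 = 419
  J = -19 + 5·128 = 621
  R = 124 + 2·128 − 4·419 + 6·621 = 2430
Policy B (A + 7, J := 98):
  A = 69 + 7 = 76
  N = 35 + 3·76 = 263
  J = 98
  R = 124 + 2·76 − 4·263 + 6·98 = -188
Comparing — Policy A: R=2430, Policy B: R=-188. Highest is 2430 (Policy A).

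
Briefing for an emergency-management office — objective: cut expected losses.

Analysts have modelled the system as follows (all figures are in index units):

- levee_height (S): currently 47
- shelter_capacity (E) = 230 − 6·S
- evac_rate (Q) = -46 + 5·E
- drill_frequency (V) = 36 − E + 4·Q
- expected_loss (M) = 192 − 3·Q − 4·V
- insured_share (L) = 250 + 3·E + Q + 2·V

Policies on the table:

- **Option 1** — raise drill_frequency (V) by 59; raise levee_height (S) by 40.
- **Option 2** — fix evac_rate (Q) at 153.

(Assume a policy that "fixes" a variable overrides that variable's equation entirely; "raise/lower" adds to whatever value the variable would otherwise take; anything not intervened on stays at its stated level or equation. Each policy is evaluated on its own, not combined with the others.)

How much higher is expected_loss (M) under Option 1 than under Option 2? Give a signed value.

Option 1 (V + 59, S + 40):
  S = 47 + 40 = 87
  E = 230 − 6·87 = -292
  Q = -46 + 5·(-292) = -1506
  V = 36 − (-292) + 4·(-1506) (+59 from intervention) = -5637
  M = 192 − 3·(-1506) − 4·(-5637) = 27258
Option 2 (Q := 153):
  S = 47
  E = 230 − 6·47 = -52
  Q = 153
  V = 36 − (-52) + 4·153 = 700
  M = 192 − 3·153 − 4·700 = -3067
M: 27258 − (-3067) = 30325

30325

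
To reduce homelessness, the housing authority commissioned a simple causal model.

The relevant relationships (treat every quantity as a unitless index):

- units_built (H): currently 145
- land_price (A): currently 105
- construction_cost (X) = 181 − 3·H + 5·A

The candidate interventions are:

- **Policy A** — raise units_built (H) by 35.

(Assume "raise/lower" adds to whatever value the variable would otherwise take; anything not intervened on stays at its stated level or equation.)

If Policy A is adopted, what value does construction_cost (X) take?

166

Policy A (H + 35):
  H = 145 + 35 = 180
  A = 105
  X = 181 − 3·180 + 5·105 = 166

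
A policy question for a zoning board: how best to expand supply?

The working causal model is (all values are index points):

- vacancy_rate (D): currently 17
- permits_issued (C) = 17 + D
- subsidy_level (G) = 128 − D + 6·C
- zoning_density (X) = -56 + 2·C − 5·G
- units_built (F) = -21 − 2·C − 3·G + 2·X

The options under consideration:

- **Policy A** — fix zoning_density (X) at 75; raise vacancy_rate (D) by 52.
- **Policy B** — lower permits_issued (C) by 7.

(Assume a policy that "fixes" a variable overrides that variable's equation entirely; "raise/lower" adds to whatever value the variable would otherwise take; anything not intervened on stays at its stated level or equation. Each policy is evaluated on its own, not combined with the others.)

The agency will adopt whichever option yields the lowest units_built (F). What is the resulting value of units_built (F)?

Policy A (X := 75, D + 52):
  D = 17 + 52 = 69
  C = 17 + 69 = 86
  G = 128 − 69 + 6·86 = 575
  X = 75
  F = -21 − 2·86 − 3·575 + 2·75 = -1768
Policy B (C − 7):
  D = 17
  C = 17 + 17 (−7 from intervention) = 27
  G = 128 − 17 + 6·27 = 273
  X = -56 + 2·27 − 5·273 = -1367
  F = -21 − 2·27 − 3·273 + 2·(-1367) = -3628
Comparing — Policy A: F=-1768, Policy B: F=-3628. Lowest is -3628 (Policy B).

-3628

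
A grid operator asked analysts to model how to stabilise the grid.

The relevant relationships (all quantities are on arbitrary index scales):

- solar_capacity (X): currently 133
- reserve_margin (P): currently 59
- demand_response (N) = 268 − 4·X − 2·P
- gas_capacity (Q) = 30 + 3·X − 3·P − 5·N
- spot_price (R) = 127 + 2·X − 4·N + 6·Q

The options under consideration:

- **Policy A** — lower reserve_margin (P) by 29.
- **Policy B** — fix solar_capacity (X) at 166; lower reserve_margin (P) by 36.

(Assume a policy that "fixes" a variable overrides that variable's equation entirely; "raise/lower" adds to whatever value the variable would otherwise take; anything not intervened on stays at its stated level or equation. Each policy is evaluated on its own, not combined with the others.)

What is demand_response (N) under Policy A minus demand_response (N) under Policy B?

118

Policy A (P − 29):
  X = 133
  P = 59 − 29 = 30
  N = 268 − 4·133 − 2·30 = -324
Policy B (X := 166, P − 36):
  X = 166
  P = 59 − 36 = 23
  N = 268 − 4·166 − 2·23 = -442
N: -324 − (-442) = 118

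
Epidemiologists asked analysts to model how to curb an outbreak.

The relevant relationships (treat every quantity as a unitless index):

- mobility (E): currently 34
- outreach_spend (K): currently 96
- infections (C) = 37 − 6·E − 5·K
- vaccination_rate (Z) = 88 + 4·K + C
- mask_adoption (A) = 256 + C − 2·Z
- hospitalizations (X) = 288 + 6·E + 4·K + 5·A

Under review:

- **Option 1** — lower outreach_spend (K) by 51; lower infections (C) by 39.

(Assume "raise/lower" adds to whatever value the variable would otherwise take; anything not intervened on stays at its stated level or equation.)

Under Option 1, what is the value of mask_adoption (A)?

Option 1 (K − 51, C − 39):
  E = 34
  K = 96 − 51 = 45
  C = 37 − 6·34 − 5·45 (−39 from intervention) = -431
  Z = 88 + 4·45 + (-431) = -163
  A = 256 + (-431) − 2·(-163) = 151

151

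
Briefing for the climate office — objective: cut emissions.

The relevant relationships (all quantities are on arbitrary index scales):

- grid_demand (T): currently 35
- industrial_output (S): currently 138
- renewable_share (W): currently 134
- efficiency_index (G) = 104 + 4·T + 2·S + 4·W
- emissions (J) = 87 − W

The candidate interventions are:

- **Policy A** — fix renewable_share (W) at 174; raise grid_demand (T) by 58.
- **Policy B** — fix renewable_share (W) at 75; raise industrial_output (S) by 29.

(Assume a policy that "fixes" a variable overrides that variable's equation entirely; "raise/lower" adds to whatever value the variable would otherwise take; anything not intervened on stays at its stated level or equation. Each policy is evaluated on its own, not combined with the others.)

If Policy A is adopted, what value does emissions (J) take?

-87

Policy A (W := 174, T + 58):
  W = 174
  J = 87 − 174 = -87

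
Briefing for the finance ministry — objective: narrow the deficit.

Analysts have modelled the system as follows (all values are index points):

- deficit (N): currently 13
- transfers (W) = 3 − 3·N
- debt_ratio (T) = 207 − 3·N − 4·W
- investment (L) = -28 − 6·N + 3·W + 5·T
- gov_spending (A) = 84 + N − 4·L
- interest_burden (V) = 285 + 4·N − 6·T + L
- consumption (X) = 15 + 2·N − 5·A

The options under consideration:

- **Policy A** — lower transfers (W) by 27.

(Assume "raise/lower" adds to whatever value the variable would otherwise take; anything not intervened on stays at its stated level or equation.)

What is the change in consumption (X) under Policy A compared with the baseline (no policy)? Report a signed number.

9180

Baseline:
  N = 13
  W = 3 − 3·13 = -36
  T = 207 − 3·13 − 4·(-36) = 312
  L = -28 − 6·13 + 3·(-36) + 5·312 = 1346
  A = 84 + 13 − 4·1346 = -5287
  X = 15 + 2·13 − 5·(-5287) = 26476
Policy A (W − 27):
  N = 13
  W = 3 − 3·13 (−27 from intervention) = -63
  T = 207 − 3·13 − 4·(-63) = 420
  L = -28 − 6·13 + 3·(-63) + 5·420 = 1805
  A = 84 + 13 − 4·1805 = -7123
  X = 15 + 2·13 − 5·(-7123) = 35656
Change in X: 35656 − 26476 = 9180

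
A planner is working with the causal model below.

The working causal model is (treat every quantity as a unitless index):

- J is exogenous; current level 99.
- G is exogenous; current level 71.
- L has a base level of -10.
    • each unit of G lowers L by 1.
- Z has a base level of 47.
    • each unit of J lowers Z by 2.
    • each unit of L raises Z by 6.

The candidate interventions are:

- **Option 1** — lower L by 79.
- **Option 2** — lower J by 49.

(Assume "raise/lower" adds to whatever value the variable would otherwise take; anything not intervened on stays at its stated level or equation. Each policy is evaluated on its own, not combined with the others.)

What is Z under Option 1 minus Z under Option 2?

-572

Option 1 (L − 79):
  J = 99
  G = 71
  L = -10 − 71 (−79 from intervention) = -160
  Z = 47 − 2·99 + 6·(-160) = -1111
Option 2 (J − 49):
  J = 99 − 49 = 50
  G = 71
  L = -10 − 71 = -81
  Z = 47 − 2·50 + 6·(-81) = -539
Z: -1111 − (-539) = -572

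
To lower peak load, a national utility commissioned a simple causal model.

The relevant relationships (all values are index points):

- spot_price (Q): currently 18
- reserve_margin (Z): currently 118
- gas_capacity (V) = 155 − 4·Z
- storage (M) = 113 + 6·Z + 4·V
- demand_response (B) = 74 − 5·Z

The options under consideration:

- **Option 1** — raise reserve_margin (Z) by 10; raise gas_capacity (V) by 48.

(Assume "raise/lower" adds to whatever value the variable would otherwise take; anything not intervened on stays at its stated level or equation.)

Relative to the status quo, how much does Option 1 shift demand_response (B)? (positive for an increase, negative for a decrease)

Baseline:
  Z = 118
  B = 74 − 5·118 = -516
Option 1 (Z + 10, V + 48):
  Z = 118 + 10 = 128
  B = 74 − 5·128 = -566
Change in B: -566 − (-516) = -50

-50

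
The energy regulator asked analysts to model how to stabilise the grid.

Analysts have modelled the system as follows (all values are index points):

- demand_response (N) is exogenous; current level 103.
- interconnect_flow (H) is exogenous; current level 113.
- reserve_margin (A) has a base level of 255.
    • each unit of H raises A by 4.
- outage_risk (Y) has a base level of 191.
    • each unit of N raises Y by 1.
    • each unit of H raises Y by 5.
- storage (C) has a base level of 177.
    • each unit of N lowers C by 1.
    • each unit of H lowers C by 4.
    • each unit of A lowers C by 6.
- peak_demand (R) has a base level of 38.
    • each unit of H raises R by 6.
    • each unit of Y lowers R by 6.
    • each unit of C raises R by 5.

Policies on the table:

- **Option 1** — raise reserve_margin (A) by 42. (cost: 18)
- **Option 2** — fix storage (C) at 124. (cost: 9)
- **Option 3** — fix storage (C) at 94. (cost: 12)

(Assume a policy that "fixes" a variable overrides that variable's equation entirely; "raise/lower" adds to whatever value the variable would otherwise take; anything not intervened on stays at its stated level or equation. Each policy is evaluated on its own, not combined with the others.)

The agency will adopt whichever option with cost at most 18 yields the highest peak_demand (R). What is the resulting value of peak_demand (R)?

-3818

Option 1 (A + 42):
  N = 103
  H = 113
  A = 255 + 4·113 (+42 from intervention) = 749
  Y = 191 + 103 + 5·113 = 859
  C = 177 − 103 − 4·113 − 6·749 = -4872
  R = 38 + 6·113 − 6·859 + 5·(-4872) = -28798
Option 2 (C := 124):
  N = 103
  H = 113
  A = 255 + 4·113 = 707
  Y = 191 + 103 + 5·113 = 859
  C = 124
  R = 38 + 6·113 − 6·859 + 5·124 = -3818
Option 3 (C := 94):
  N = 103
  H = 113
  A = 255 + 4·113 = 707
  Y = 191 + 103 + 5·113 = 859
  C = 94
  R = 38 + 6·113 − 6·859 + 5·94 = -3968
Comparing — Option 1: R=-28798, Option 2: R=-3818, Option 3: R=-3968. Highest is -3818 (Option 2).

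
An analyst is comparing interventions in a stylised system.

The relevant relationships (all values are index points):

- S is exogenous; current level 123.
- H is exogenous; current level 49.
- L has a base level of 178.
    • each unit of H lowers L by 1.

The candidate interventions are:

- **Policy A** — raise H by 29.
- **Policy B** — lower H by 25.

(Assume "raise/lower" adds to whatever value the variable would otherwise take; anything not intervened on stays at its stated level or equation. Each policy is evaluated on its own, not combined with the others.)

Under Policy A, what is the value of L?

100

Policy A (H + 29):
  H = 49 + 29 = 78
  L = 178 − 78 = 100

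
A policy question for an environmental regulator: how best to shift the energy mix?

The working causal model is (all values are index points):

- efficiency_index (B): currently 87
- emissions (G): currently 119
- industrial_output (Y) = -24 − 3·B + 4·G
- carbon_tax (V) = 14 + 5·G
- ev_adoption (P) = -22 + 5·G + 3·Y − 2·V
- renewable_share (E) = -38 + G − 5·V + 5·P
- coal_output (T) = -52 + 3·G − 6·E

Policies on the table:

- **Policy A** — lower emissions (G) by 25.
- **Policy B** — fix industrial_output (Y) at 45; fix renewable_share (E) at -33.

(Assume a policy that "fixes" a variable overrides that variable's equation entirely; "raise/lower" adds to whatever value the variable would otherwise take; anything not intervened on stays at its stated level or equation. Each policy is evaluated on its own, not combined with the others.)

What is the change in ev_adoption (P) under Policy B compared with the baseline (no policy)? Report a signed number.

Baseline:
  B = 87
  G = 119
  Y = -24 − 3·87 + 4·119 = 191
  V = 14 + 5·119 = 609
  P = -22 + 5·119 + 3·191 − 2·609 = -72
Policy B (Y := 45, E := -33):
  B = 87
  G = 119
  Y = 45
  V = 14 + 5·119 = 609
  P = -22 + 5·119 + 3·45 − 2·609 = -510
Change in P: -510 − (-72) = -438

-438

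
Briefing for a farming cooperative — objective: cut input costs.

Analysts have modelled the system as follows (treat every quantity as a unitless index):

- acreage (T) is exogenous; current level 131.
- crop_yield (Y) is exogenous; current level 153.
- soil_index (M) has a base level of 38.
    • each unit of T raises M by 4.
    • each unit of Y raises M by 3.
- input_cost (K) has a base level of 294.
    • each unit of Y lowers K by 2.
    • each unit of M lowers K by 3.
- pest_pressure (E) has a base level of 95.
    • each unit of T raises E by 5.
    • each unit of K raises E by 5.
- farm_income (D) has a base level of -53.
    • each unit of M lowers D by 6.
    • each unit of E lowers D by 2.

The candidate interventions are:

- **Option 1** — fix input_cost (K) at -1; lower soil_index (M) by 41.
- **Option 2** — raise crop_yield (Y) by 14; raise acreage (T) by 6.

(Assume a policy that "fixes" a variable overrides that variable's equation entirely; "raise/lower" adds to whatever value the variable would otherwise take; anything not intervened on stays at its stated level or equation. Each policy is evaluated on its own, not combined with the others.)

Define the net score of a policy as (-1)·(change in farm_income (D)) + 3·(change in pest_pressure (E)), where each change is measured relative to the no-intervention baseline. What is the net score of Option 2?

Baseline:
  T = 131
  Y = 153
  M = 38 + 4·131 + 3·153 = 1021
  K = 294 − 2·153 − 3·1021 = -3075
  E = 95 + 5·131 + 5·(-3075) = -14625
  D = -53 − 6·1021 − 2·(-14625) = 23071
Option 2 (Y + 14, T + 6):
  T = 131 + 6 = 137
  Y = 153 + 14 = 167
  M = 38 + 4·137 + 3·167 = 1087
  K = 294 − 2·167 − 3·1087 = -3301
  E = 95 + 5·137 + 5·(-3301) = -15725
  D = -53 − 6·1087 − 2·(-15725) = 24875
ΔD = 24875 − 23071 = 1804; ΔE = -15725 − (-14625) = -1100
Score = (-1)·1804 + 3·(-1100) = -5104

-5104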